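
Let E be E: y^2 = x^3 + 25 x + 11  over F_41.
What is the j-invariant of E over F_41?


Delta = -16(4 a^3 + 27 b^2) mod 41 = 34
-1728 * (4 a)^3 = -1728 * (4*25)^3 mod 41 = 22
j = 22 * 34^(-1) mod 41 = 32

j = 32 (mod 41)


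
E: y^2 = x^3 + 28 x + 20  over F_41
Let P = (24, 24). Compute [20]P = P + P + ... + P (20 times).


k = 20 = 10100_2 (binary, LSB first: 00101)
Double-and-add from P = (24, 24):
  bit 0 = 0: acc unchanged = O
  bit 1 = 0: acc unchanged = O
  bit 2 = 1: acc = O + (2, 17) = (2, 17)
  bit 3 = 0: acc unchanged = (2, 17)
  bit 4 = 1: acc = (2, 17) + (19, 20) = (4, 14)

20P = (4, 14)


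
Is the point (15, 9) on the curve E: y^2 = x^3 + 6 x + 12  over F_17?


Check whether y^2 = x^3 + 6 x + 12 (mod 17) for (x, y) = (15, 9).
LHS: y^2 = 9^2 mod 17 = 13
RHS: x^3 + 6 x + 12 = 15^3 + 6*15 + 12 mod 17 = 9
LHS != RHS

No, not on the curve


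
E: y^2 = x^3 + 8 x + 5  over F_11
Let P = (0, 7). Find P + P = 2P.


Doubling: s = (3 x1^2 + a) / (2 y1)
s = (3*0^2 + 8) / (2*7) mod 11 = 10
x3 = s^2 - 2 x1 mod 11 = 10^2 - 2*0 = 1
y3 = s (x1 - x3) - y1 mod 11 = 10 * (0 - 1) - 7 = 5

2P = (1, 5)


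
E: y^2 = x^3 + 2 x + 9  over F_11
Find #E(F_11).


For each x in F_11, count y with y^2 = x^3 + 2 x + 9 mod 11:
  x = 0: RHS = 9, y in [3, 8]  -> 2 point(s)
  x = 1: RHS = 1, y in [1, 10]  -> 2 point(s)
  x = 3: RHS = 9, y in [3, 8]  -> 2 point(s)
  x = 4: RHS = 4, y in [2, 9]  -> 2 point(s)
  x = 5: RHS = 1, y in [1, 10]  -> 2 point(s)
  x = 7: RHS = 3, y in [5, 6]  -> 2 point(s)
  x = 8: RHS = 9, y in [3, 8]  -> 2 point(s)
Affine points: 14. Add the point at infinity: total = 15.

#E(F_11) = 15


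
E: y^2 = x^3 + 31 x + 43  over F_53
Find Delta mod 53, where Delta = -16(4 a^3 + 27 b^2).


4 a^3 + 27 b^2 = 4*31^3 + 27*43^2 = 119164 + 49923 = 169087
Delta = -16 * (169087) = -2705392
Delta mod 53 = 46

Delta = 46 (mod 53)


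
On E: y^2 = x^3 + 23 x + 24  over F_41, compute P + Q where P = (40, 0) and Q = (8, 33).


P != Q, so use the chord formula.
s = (y2 - y1) / (x2 - x1) = (33) / (9) mod 41 = 31
x3 = s^2 - x1 - x2 mod 41 = 31^2 - 40 - 8 = 11
y3 = s (x1 - x3) - y1 mod 41 = 31 * (40 - 11) - 0 = 38

P + Q = (11, 38)


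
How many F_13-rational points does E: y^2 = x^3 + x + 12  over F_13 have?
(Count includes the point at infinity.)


For each x in F_13, count y with y^2 = x^3 + 1 x + 12 mod 13:
  x = 0: RHS = 12, y in [5, 8]  -> 2 point(s)
  x = 1: RHS = 1, y in [1, 12]  -> 2 point(s)
  x = 2: RHS = 9, y in [3, 10]  -> 2 point(s)
  x = 3: RHS = 3, y in [4, 9]  -> 2 point(s)
  x = 5: RHS = 12, y in [5, 8]  -> 2 point(s)
  x = 6: RHS = 0, y in [0]  -> 1 point(s)
  x = 8: RHS = 12, y in [5, 8]  -> 2 point(s)
  x = 9: RHS = 9, y in [3, 10]  -> 2 point(s)
  x = 12: RHS = 10, y in [6, 7]  -> 2 point(s)
Affine points: 17. Add the point at infinity: total = 18.

#E(F_13) = 18


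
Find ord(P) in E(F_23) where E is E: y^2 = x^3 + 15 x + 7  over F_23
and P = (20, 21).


Compute successive multiples of P until we hit O:
  1P = (20, 21)
  2P = (7, 15)
  3P = (12, 11)
  4P = (17, 0)
  5P = (12, 12)
  6P = (7, 8)
  7P = (20, 2)
  8P = O

ord(P) = 8


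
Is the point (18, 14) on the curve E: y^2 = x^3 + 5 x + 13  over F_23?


Check whether y^2 = x^3 + 5 x + 13 (mod 23) for (x, y) = (18, 14).
LHS: y^2 = 14^2 mod 23 = 12
RHS: x^3 + 5 x + 13 = 18^3 + 5*18 + 13 mod 23 = 1
LHS != RHS

No, not on the curve


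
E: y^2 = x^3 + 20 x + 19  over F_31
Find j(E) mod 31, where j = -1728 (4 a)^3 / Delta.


Delta = -16(4 a^3 + 27 b^2) mod 31 = 5
-1728 * (4 a)^3 = -1728 * (4*20)^3 mod 31 = 1
j = 1 * 5^(-1) mod 31 = 25

j = 25 (mod 31)


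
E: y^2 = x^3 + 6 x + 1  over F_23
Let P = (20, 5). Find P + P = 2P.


Doubling: s = (3 x1^2 + a) / (2 y1)
s = (3*20^2 + 6) / (2*5) mod 23 = 1
x3 = s^2 - 2 x1 mod 23 = 1^2 - 2*20 = 7
y3 = s (x1 - x3) - y1 mod 23 = 1 * (20 - 7) - 5 = 8

2P = (7, 8)


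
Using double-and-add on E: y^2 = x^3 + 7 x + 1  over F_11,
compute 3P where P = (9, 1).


k = 3 = 11_2 (binary, LSB first: 11)
Double-and-add from P = (9, 1):
  bit 0 = 1: acc = O + (9, 1) = (9, 1)
  bit 1 = 1: acc = (9, 1) + (9, 10) = O

3P = O


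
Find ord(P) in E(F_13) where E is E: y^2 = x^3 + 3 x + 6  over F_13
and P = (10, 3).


Compute successive multiples of P until we hit O:
  1P = (10, 3)
  2P = (5, 9)
  3P = (1, 7)
  4P = (3, 4)
  5P = (4, 11)
  6P = (8, 3)
  7P = (8, 10)
  8P = (4, 2)
  ... (continuing to 13P)
  13P = O

ord(P) = 13


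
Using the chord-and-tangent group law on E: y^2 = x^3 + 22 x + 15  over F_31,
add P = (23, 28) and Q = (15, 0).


P != Q, so use the chord formula.
s = (y2 - y1) / (x2 - x1) = (3) / (23) mod 31 = 19
x3 = s^2 - x1 - x2 mod 31 = 19^2 - 23 - 15 = 13
y3 = s (x1 - x3) - y1 mod 31 = 19 * (23 - 13) - 28 = 7

P + Q = (13, 7)


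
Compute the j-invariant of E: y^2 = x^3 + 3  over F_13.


Delta = -16(4 a^3 + 27 b^2) mod 13 = 12
-1728 * (4 a)^3 = -1728 * (4*0)^3 mod 13 = 0
j = 0 * 12^(-1) mod 13 = 0

j = 0 (mod 13)


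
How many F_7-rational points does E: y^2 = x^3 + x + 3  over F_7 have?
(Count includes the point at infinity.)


For each x in F_7, count y with y^2 = x^3 + 1 x + 3 mod 7:
  x = 4: RHS = 1, y in [1, 6]  -> 2 point(s)
  x = 5: RHS = 0, y in [0]  -> 1 point(s)
  x = 6: RHS = 1, y in [1, 6]  -> 2 point(s)
Affine points: 5. Add the point at infinity: total = 6.

#E(F_7) = 6


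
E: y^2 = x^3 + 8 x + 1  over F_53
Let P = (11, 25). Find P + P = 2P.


Doubling: s = (3 x1^2 + a) / (2 y1)
s = (3*11^2 + 8) / (2*25) mod 53 = 0
x3 = s^2 - 2 x1 mod 53 = 0^2 - 2*11 = 31
y3 = s (x1 - x3) - y1 mod 53 = 0 * (11 - 31) - 25 = 28

2P = (31, 28)


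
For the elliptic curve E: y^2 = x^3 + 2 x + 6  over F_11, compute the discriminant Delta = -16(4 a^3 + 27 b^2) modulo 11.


4 a^3 + 27 b^2 = 4*2^3 + 27*6^2 = 32 + 972 = 1004
Delta = -16 * (1004) = -16064
Delta mod 11 = 7

Delta = 7 (mod 11)


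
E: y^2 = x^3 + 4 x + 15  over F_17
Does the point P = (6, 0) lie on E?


Check whether y^2 = x^3 + 4 x + 15 (mod 17) for (x, y) = (6, 0).
LHS: y^2 = 0^2 mod 17 = 0
RHS: x^3 + 4 x + 15 = 6^3 + 4*6 + 15 mod 17 = 0
LHS = RHS

Yes, on the curve


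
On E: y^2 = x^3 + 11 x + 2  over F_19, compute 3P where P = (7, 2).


k = 3 = 11_2 (binary, LSB first: 11)
Double-and-add from P = (7, 2):
  bit 0 = 1: acc = O + (7, 2) = (7, 2)
  bit 1 = 1: acc = (7, 2) + (12, 0) = (7, 17)

3P = (7, 17)


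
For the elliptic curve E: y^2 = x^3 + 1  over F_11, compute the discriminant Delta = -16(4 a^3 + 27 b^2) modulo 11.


4 a^3 + 27 b^2 = 4*0^3 + 27*1^2 = 0 + 27 = 27
Delta = -16 * (27) = -432
Delta mod 11 = 8

Delta = 8 (mod 11)


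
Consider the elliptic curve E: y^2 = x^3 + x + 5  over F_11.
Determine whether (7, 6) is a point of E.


Check whether y^2 = x^3 + 1 x + 5 (mod 11) for (x, y) = (7, 6).
LHS: y^2 = 6^2 mod 11 = 3
RHS: x^3 + 1 x + 5 = 7^3 + 1*7 + 5 mod 11 = 3
LHS = RHS

Yes, on the curve


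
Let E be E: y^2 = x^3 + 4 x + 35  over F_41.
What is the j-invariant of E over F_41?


Delta = -16(4 a^3 + 27 b^2) mod 41 = 32
-1728 * (4 a)^3 = -1728 * (4*4)^3 mod 41 = 24
j = 24 * 32^(-1) mod 41 = 11

j = 11 (mod 41)


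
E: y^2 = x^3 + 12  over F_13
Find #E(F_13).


For each x in F_13, count y with y^2 = x^3 + 0 x + 12 mod 13:
  x = 0: RHS = 12, y in [5, 8]  -> 2 point(s)
  x = 1: RHS = 0, y in [0]  -> 1 point(s)
  x = 3: RHS = 0, y in [0]  -> 1 point(s)
  x = 7: RHS = 4, y in [2, 11]  -> 2 point(s)
  x = 8: RHS = 4, y in [2, 11]  -> 2 point(s)
  x = 9: RHS = 0, y in [0]  -> 1 point(s)
  x = 11: RHS = 4, y in [2, 11]  -> 2 point(s)
Affine points: 11. Add the point at infinity: total = 12.

#E(F_13) = 12


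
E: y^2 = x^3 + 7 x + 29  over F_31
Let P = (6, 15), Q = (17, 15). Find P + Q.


P != Q, so use the chord formula.
s = (y2 - y1) / (x2 - x1) = (0) / (11) mod 31 = 0
x3 = s^2 - x1 - x2 mod 31 = 0^2 - 6 - 17 = 8
y3 = s (x1 - x3) - y1 mod 31 = 0 * (6 - 8) - 15 = 16

P + Q = (8, 16)


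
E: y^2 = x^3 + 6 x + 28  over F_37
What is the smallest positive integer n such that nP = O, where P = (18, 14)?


Compute successive multiples of P until we hit O:
  1P = (18, 14)
  2P = (27, 2)
  3P = (2, 14)
  4P = (17, 23)
  5P = (9, 16)
  6P = (0, 19)
  7P = (8, 12)
  8P = (14, 9)
  ... (continuing to 36P)
  36P = O

ord(P) = 36


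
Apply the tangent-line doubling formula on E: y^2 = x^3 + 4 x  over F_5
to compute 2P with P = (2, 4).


Doubling: s = (3 x1^2 + a) / (2 y1)
s = (3*2^2 + 4) / (2*4) mod 5 = 2
x3 = s^2 - 2 x1 mod 5 = 2^2 - 2*2 = 0
y3 = s (x1 - x3) - y1 mod 5 = 2 * (2 - 0) - 4 = 0

2P = (0, 0)


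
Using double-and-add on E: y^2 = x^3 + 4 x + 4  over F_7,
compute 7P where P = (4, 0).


k = 7 = 111_2 (binary, LSB first: 111)
Double-and-add from P = (4, 0):
  bit 0 = 1: acc = O + (4, 0) = (4, 0)
  bit 1 = 1: acc = (4, 0) + O = (4, 0)
  bit 2 = 1: acc = (4, 0) + O = (4, 0)

7P = (4, 0)


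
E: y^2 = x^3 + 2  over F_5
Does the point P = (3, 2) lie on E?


Check whether y^2 = x^3 + 0 x + 2 (mod 5) for (x, y) = (3, 2).
LHS: y^2 = 2^2 mod 5 = 4
RHS: x^3 + 0 x + 2 = 3^3 + 0*3 + 2 mod 5 = 4
LHS = RHS

Yes, on the curve


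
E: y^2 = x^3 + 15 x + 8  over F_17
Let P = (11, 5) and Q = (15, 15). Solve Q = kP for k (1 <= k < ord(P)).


Enumerate multiples of P until we hit Q = (15, 15):
  1P = (11, 5)
  2P = (4, 8)
  3P = (6, 5)
  4P = (0, 12)
  5P = (5, 2)
  6P = (14, 2)
  7P = (10, 11)
  8P = (15, 2)
  9P = (16, 3)
  10P = (16, 14)
  11P = (15, 15)
Match found at i = 11.

k = 11


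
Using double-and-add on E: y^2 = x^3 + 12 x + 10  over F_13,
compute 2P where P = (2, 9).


k = 2 = 10_2 (binary, LSB first: 01)
Double-and-add from P = (2, 9):
  bit 0 = 0: acc unchanged = O
  bit 1 = 1: acc = O + (5, 0) = (5, 0)

2P = (5, 0)


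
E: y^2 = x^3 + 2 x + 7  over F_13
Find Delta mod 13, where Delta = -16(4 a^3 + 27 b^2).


4 a^3 + 27 b^2 = 4*2^3 + 27*7^2 = 32 + 1323 = 1355
Delta = -16 * (1355) = -21680
Delta mod 13 = 4

Delta = 4 (mod 13)


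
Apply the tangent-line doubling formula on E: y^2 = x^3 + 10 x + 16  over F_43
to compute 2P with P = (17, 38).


Doubling: s = (3 x1^2 + a) / (2 y1)
s = (3*17^2 + 10) / (2*38) mod 43 = 37
x3 = s^2 - 2 x1 mod 43 = 37^2 - 2*17 = 2
y3 = s (x1 - x3) - y1 mod 43 = 37 * (17 - 2) - 38 = 1

2P = (2, 1)


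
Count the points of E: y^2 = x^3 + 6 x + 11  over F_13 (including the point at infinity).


For each x in F_13, count y with y^2 = x^3 + 6 x + 11 mod 13:
  x = 3: RHS = 4, y in [2, 11]  -> 2 point(s)
  x = 5: RHS = 10, y in [6, 7]  -> 2 point(s)
  x = 6: RHS = 3, y in [4, 9]  -> 2 point(s)
  x = 8: RHS = 12, y in [5, 8]  -> 2 point(s)
  x = 9: RHS = 1, y in [1, 12]  -> 2 point(s)
  x = 11: RHS = 4, y in [2, 11]  -> 2 point(s)
  x = 12: RHS = 4, y in [2, 11]  -> 2 point(s)
Affine points: 14. Add the point at infinity: total = 15.

#E(F_13) = 15


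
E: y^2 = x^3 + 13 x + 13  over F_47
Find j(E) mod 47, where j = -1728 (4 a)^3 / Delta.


Delta = -16(4 a^3 + 27 b^2) mod 47 = 46
-1728 * (4 a)^3 = -1728 * (4*13)^3 mod 47 = 12
j = 12 * 46^(-1) mod 47 = 35

j = 35 (mod 47)


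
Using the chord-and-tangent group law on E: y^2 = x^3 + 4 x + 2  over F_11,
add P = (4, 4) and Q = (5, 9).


P != Q, so use the chord formula.
s = (y2 - y1) / (x2 - x1) = (5) / (1) mod 11 = 5
x3 = s^2 - x1 - x2 mod 11 = 5^2 - 4 - 5 = 5
y3 = s (x1 - x3) - y1 mod 11 = 5 * (4 - 5) - 4 = 2

P + Q = (5, 2)


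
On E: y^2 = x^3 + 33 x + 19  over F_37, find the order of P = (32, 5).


Compute successive multiples of P until we hit O:
  1P = (32, 5)
  2P = (26, 8)
  3P = (7, 1)
  4P = (31, 7)
  5P = (15, 35)
  6P = (20, 13)
  7P = (6, 27)
  8P = (3, 16)
  ... (continuing to 38P)
  38P = O

ord(P) = 38


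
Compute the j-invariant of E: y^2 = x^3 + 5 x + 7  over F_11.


Delta = -16(4 a^3 + 27 b^2) mod 11 = 4
-1728 * (4 a)^3 = -1728 * (4*5)^3 mod 11 = 8
j = 8 * 4^(-1) mod 11 = 2

j = 2 (mod 11)


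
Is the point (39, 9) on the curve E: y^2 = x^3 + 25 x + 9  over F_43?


Check whether y^2 = x^3 + 25 x + 9 (mod 43) for (x, y) = (39, 9).
LHS: y^2 = 9^2 mod 43 = 38
RHS: x^3 + 25 x + 9 = 39^3 + 25*39 + 9 mod 43 = 17
LHS != RHS

No, not on the curve


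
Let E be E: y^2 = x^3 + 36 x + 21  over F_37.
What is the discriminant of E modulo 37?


4 a^3 + 27 b^2 = 4*36^3 + 27*21^2 = 186624 + 11907 = 198531
Delta = -16 * (198531) = -3176496
Delta mod 37 = 28

Delta = 28 (mod 37)


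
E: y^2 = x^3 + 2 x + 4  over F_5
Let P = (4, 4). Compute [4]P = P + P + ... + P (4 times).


k = 4 = 100_2 (binary, LSB first: 001)
Double-and-add from P = (4, 4):
  bit 0 = 0: acc unchanged = O
  bit 1 = 0: acc unchanged = O
  bit 2 = 1: acc = O + (0, 3) = (0, 3)

4P = (0, 3)


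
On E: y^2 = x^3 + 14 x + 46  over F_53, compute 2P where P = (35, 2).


Doubling: s = (3 x1^2 + a) / (2 y1)
s = (3*35^2 + 14) / (2*2) mod 53 = 8
x3 = s^2 - 2 x1 mod 53 = 8^2 - 2*35 = 47
y3 = s (x1 - x3) - y1 mod 53 = 8 * (35 - 47) - 2 = 8

2P = (47, 8)


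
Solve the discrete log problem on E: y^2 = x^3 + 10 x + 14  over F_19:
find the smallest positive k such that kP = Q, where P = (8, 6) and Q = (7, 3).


Enumerate multiples of P until we hit Q = (7, 3):
  1P = (8, 6)
  2P = (4, 17)
  3P = (11, 7)
  4P = (17, 10)
  5P = (1, 14)
  6P = (2, 17)
  7P = (15, 10)
  8P = (13, 2)
  9P = (7, 16)
  10P = (9, 4)
  11P = (6, 9)
  12P = (12, 0)
  13P = (6, 10)
  14P = (9, 15)
  15P = (7, 3)
Match found at i = 15.

k = 15


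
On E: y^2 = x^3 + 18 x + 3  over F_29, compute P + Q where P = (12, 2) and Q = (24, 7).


P != Q, so use the chord formula.
s = (y2 - y1) / (x2 - x1) = (5) / (12) mod 29 = 27
x3 = s^2 - x1 - x2 mod 29 = 27^2 - 12 - 24 = 26
y3 = s (x1 - x3) - y1 mod 29 = 27 * (12 - 26) - 2 = 26

P + Q = (26, 26)


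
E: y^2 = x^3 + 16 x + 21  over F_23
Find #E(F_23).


For each x in F_23, count y with y^2 = x^3 + 16 x + 21 mod 23:
  x = 3: RHS = 4, y in [2, 21]  -> 2 point(s)
  x = 7: RHS = 16, y in [4, 19]  -> 2 point(s)
  x = 10: RHS = 8, y in [10, 13]  -> 2 point(s)
  x = 12: RHS = 9, y in [3, 20]  -> 2 point(s)
  x = 15: RHS = 2, y in [5, 18]  -> 2 point(s)
  x = 16: RHS = 3, y in [7, 16]  -> 2 point(s)
  x = 17: RHS = 8, y in [10, 13]  -> 2 point(s)
  x = 18: RHS = 0, y in [0]  -> 1 point(s)
  x = 19: RHS = 8, y in [10, 13]  -> 2 point(s)
  x = 21: RHS = 4, y in [2, 21]  -> 2 point(s)
  x = 22: RHS = 4, y in [2, 21]  -> 2 point(s)
Affine points: 21. Add the point at infinity: total = 22.

#E(F_23) = 22


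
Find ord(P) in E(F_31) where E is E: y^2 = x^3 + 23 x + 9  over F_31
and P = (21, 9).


Compute successive multiples of P until we hit O:
  1P = (21, 9)
  2P = (21, 22)
  3P = O

ord(P) = 3


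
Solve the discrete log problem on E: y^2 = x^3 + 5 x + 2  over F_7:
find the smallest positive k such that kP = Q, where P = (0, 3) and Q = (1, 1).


Enumerate multiples of P until we hit Q = (1, 1):
  1P = (0, 3)
  2P = (4, 3)
  3P = (3, 4)
  4P = (1, 6)
  5P = (1, 1)
Match found at i = 5.

k = 5


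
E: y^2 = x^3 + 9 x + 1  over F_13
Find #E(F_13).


For each x in F_13, count y with y^2 = x^3 + 9 x + 1 mod 13:
  x = 0: RHS = 1, y in [1, 12]  -> 2 point(s)
  x = 2: RHS = 1, y in [1, 12]  -> 2 point(s)
  x = 3: RHS = 3, y in [4, 9]  -> 2 point(s)
  x = 4: RHS = 10, y in [6, 7]  -> 2 point(s)
  x = 7: RHS = 4, y in [2, 11]  -> 2 point(s)
  x = 8: RHS = 0, y in [0]  -> 1 point(s)
  x = 10: RHS = 12, y in [5, 8]  -> 2 point(s)
  x = 11: RHS = 1, y in [1, 12]  -> 2 point(s)
  x = 12: RHS = 4, y in [2, 11]  -> 2 point(s)
Affine points: 17. Add the point at infinity: total = 18.

#E(F_13) = 18


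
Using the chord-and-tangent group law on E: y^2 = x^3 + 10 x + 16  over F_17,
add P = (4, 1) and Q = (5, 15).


P != Q, so use the chord formula.
s = (y2 - y1) / (x2 - x1) = (14) / (1) mod 17 = 14
x3 = s^2 - x1 - x2 mod 17 = 14^2 - 4 - 5 = 0
y3 = s (x1 - x3) - y1 mod 17 = 14 * (4 - 0) - 1 = 4

P + Q = (0, 4)


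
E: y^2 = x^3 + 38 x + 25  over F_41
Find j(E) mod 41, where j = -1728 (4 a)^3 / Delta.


Delta = -16(4 a^3 + 27 b^2) mod 41 = 32
-1728 * (4 a)^3 = -1728 * (4*38)^3 mod 41 = 36
j = 36 * 32^(-1) mod 41 = 37

j = 37 (mod 41)


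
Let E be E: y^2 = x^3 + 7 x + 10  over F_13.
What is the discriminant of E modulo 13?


4 a^3 + 27 b^2 = 4*7^3 + 27*10^2 = 1372 + 2700 = 4072
Delta = -16 * (4072) = -65152
Delta mod 13 = 4

Delta = 4 (mod 13)


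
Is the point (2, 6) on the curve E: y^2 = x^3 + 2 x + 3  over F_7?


Check whether y^2 = x^3 + 2 x + 3 (mod 7) for (x, y) = (2, 6).
LHS: y^2 = 6^2 mod 7 = 1
RHS: x^3 + 2 x + 3 = 2^3 + 2*2 + 3 mod 7 = 1
LHS = RHS

Yes, on the curve


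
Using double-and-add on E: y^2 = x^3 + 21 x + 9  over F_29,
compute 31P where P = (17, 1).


k = 31 = 11111_2 (binary, LSB first: 11111)
Double-and-add from P = (17, 1):
  bit 0 = 1: acc = O + (17, 1) = (17, 1)
  bit 1 = 1: acc = (17, 1) + (18, 19) = (28, 4)
  bit 2 = 1: acc = (28, 4) + (9, 17) = (5, 23)
  bit 3 = 1: acc = (5, 23) + (16, 2) = (15, 4)
  bit 4 = 1: acc = (15, 4) + (21, 5) = (18, 10)

31P = (18, 10)


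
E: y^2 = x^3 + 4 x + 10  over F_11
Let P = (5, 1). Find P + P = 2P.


Doubling: s = (3 x1^2 + a) / (2 y1)
s = (3*5^2 + 4) / (2*1) mod 11 = 1
x3 = s^2 - 2 x1 mod 11 = 1^2 - 2*5 = 2
y3 = s (x1 - x3) - y1 mod 11 = 1 * (5 - 2) - 1 = 2

2P = (2, 2)


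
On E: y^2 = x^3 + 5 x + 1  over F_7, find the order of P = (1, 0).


Compute successive multiples of P until we hit O:
  1P = (1, 0)
  2P = O

ord(P) = 2


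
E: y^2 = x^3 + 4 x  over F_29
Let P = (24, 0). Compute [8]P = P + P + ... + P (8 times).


k = 8 = 1000_2 (binary, LSB first: 0001)
Double-and-add from P = (24, 0):
  bit 0 = 0: acc unchanged = O
  bit 1 = 0: acc unchanged = O
  bit 2 = 0: acc unchanged = O
  bit 3 = 1: acc = O + O = O

8P = O


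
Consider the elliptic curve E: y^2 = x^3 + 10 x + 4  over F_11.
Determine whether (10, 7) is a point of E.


Check whether y^2 = x^3 + 10 x + 4 (mod 11) for (x, y) = (10, 7).
LHS: y^2 = 7^2 mod 11 = 5
RHS: x^3 + 10 x + 4 = 10^3 + 10*10 + 4 mod 11 = 4
LHS != RHS

No, not on the curve


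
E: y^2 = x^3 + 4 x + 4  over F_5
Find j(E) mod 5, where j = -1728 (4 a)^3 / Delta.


Delta = -16(4 a^3 + 27 b^2) mod 5 = 2
-1728 * (4 a)^3 = -1728 * (4*4)^3 mod 5 = 2
j = 2 * 2^(-1) mod 5 = 1

j = 1 (mod 5)


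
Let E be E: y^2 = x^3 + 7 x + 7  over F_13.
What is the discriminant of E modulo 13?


4 a^3 + 27 b^2 = 4*7^3 + 27*7^2 = 1372 + 1323 = 2695
Delta = -16 * (2695) = -43120
Delta mod 13 = 1

Delta = 1 (mod 13)


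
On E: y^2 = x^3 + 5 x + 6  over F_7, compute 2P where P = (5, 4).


Doubling: s = (3 x1^2 + a) / (2 y1)
s = (3*5^2 + 5) / (2*4) mod 7 = 3
x3 = s^2 - 2 x1 mod 7 = 3^2 - 2*5 = 6
y3 = s (x1 - x3) - y1 mod 7 = 3 * (5 - 6) - 4 = 0

2P = (6, 0)


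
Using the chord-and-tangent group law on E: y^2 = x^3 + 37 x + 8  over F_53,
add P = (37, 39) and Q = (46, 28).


P != Q, so use the chord formula.
s = (y2 - y1) / (x2 - x1) = (42) / (9) mod 53 = 40
x3 = s^2 - x1 - x2 mod 53 = 40^2 - 37 - 46 = 33
y3 = s (x1 - x3) - y1 mod 53 = 40 * (37 - 33) - 39 = 15

P + Q = (33, 15)


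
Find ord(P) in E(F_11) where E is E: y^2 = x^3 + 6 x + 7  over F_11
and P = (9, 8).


Compute successive multiples of P until we hit O:
  1P = (9, 8)
  2P = (2, 4)
  3P = (1, 6)
  4P = (10, 0)
  5P = (1, 5)
  6P = (2, 7)
  7P = (9, 3)
  8P = O

ord(P) = 8


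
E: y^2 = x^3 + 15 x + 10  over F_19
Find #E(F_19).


For each x in F_19, count y with y^2 = x^3 + 15 x + 10 mod 19:
  x = 1: RHS = 7, y in [8, 11]  -> 2 point(s)
  x = 3: RHS = 6, y in [5, 14]  -> 2 point(s)
  x = 4: RHS = 1, y in [1, 18]  -> 2 point(s)
  x = 5: RHS = 1, y in [1, 18]  -> 2 point(s)
  x = 9: RHS = 0, y in [0]  -> 1 point(s)
  x = 10: RHS = 1, y in [1, 18]  -> 2 point(s)
  x = 11: RHS = 5, y in [9, 10]  -> 2 point(s)
  x = 14: RHS = 0, y in [0]  -> 1 point(s)
  x = 15: RHS = 0, y in [0]  -> 1 point(s)
Affine points: 15. Add the point at infinity: total = 16.

#E(F_19) = 16


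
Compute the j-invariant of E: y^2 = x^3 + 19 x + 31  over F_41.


Delta = -16(4 a^3 + 27 b^2) mod 41 = 25
-1728 * (4 a)^3 = -1728 * (4*19)^3 mod 41 = 25
j = 25 * 25^(-1) mod 41 = 1

j = 1 (mod 41)


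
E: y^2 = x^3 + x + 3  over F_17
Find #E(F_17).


For each x in F_17, count y with y^2 = x^3 + 1 x + 3 mod 17:
  x = 2: RHS = 13, y in [8, 9]  -> 2 point(s)
  x = 3: RHS = 16, y in [4, 13]  -> 2 point(s)
  x = 6: RHS = 4, y in [2, 15]  -> 2 point(s)
  x = 7: RHS = 13, y in [8, 9]  -> 2 point(s)
  x = 8: RHS = 13, y in [8, 9]  -> 2 point(s)
  x = 11: RHS = 2, y in [6, 11]  -> 2 point(s)
  x = 12: RHS = 9, y in [3, 14]  -> 2 point(s)
  x = 16: RHS = 1, y in [1, 16]  -> 2 point(s)
Affine points: 16. Add the point at infinity: total = 17.

#E(F_17) = 17


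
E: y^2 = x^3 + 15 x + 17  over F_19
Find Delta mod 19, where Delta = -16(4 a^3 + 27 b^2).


4 a^3 + 27 b^2 = 4*15^3 + 27*17^2 = 13500 + 7803 = 21303
Delta = -16 * (21303) = -340848
Delta mod 19 = 12

Delta = 12 (mod 19)


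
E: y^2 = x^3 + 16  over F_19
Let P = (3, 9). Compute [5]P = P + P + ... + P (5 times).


k = 5 = 101_2 (binary, LSB first: 101)
Double-and-add from P = (3, 9):
  bit 0 = 1: acc = O + (3, 9) = (3, 9)
  bit 1 = 0: acc unchanged = (3, 9)
  bit 2 = 1: acc = (3, 9) + (4, 2) = (4, 17)

5P = (4, 17)


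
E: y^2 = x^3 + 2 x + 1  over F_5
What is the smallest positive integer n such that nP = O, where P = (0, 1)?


Compute successive multiples of P until we hit O:
  1P = (0, 1)
  2P = (1, 3)
  3P = (3, 3)
  4P = (3, 2)
  5P = (1, 2)
  6P = (0, 4)
  7P = O

ord(P) = 7


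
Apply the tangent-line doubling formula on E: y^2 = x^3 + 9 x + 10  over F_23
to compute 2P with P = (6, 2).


Doubling: s = (3 x1^2 + a) / (2 y1)
s = (3*6^2 + 9) / (2*2) mod 23 = 12
x3 = s^2 - 2 x1 mod 23 = 12^2 - 2*6 = 17
y3 = s (x1 - x3) - y1 mod 23 = 12 * (6 - 17) - 2 = 4

2P = (17, 4)


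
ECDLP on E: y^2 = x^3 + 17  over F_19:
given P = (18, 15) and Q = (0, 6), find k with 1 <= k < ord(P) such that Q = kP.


Enumerate multiples of P until we hit Q = (0, 6):
  1P = (18, 15)
  2P = (6, 9)
  3P = (0, 13)
  4P = (5, 16)
  5P = (5, 3)
  6P = (0, 6)
Match found at i = 6.

k = 6


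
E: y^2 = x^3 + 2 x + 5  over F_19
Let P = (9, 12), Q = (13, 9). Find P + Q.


P != Q, so use the chord formula.
s = (y2 - y1) / (x2 - x1) = (16) / (4) mod 19 = 4
x3 = s^2 - x1 - x2 mod 19 = 4^2 - 9 - 13 = 13
y3 = s (x1 - x3) - y1 mod 19 = 4 * (9 - 13) - 12 = 10

P + Q = (13, 10)


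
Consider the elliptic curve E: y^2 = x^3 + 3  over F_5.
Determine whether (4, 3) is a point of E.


Check whether y^2 = x^3 + 0 x + 3 (mod 5) for (x, y) = (4, 3).
LHS: y^2 = 3^2 mod 5 = 4
RHS: x^3 + 0 x + 3 = 4^3 + 0*4 + 3 mod 5 = 2
LHS != RHS

No, not on the curve


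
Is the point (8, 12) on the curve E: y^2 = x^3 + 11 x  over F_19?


Check whether y^2 = x^3 + 11 x + 0 (mod 19) for (x, y) = (8, 12).
LHS: y^2 = 12^2 mod 19 = 11
RHS: x^3 + 11 x + 0 = 8^3 + 11*8 + 0 mod 19 = 11
LHS = RHS

Yes, on the curve


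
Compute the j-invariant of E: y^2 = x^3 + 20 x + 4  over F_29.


Delta = -16(4 a^3 + 27 b^2) mod 29 = 14
-1728 * (4 a)^3 = -1728 * (4*20)^3 mod 29 = 2
j = 2 * 14^(-1) mod 29 = 25

j = 25 (mod 29)


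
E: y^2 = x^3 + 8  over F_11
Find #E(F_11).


For each x in F_11, count y with y^2 = x^3 + 0 x + 8 mod 11:
  x = 1: RHS = 9, y in [3, 8]  -> 2 point(s)
  x = 2: RHS = 5, y in [4, 7]  -> 2 point(s)
  x = 5: RHS = 1, y in [1, 10]  -> 2 point(s)
  x = 6: RHS = 4, y in [2, 9]  -> 2 point(s)
  x = 8: RHS = 3, y in [5, 6]  -> 2 point(s)
  x = 9: RHS = 0, y in [0]  -> 1 point(s)
Affine points: 11. Add the point at infinity: total = 12.

#E(F_11) = 12


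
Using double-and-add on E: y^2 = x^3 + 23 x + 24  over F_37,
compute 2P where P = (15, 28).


k = 2 = 10_2 (binary, LSB first: 01)
Double-and-add from P = (15, 28):
  bit 0 = 0: acc unchanged = O
  bit 1 = 1: acc = O + (33, 4) = (33, 4)

2P = (33, 4)


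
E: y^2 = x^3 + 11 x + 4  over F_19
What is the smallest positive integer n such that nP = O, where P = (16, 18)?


Compute successive multiples of P until we hit O:
  1P = (16, 18)
  2P = (6, 1)
  3P = (13, 8)
  4P = (18, 7)
  5P = (1, 4)
  6P = (0, 2)
  7P = (4, 13)
  8P = (3, 8)
  ... (continuing to 19P)
  19P = O

ord(P) = 19


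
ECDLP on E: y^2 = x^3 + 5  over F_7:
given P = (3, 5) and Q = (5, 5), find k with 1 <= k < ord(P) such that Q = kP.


Enumerate multiples of P until we hit Q = (5, 5):
  1P = (3, 5)
  2P = (5, 5)
Match found at i = 2.

k = 2


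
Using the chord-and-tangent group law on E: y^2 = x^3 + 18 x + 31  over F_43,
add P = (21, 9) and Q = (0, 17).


P != Q, so use the chord formula.
s = (y2 - y1) / (x2 - x1) = (8) / (22) mod 43 = 16
x3 = s^2 - x1 - x2 mod 43 = 16^2 - 21 - 0 = 20
y3 = s (x1 - x3) - y1 mod 43 = 16 * (21 - 20) - 9 = 7

P + Q = (20, 7)


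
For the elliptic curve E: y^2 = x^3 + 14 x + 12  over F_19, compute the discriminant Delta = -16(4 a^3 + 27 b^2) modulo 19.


4 a^3 + 27 b^2 = 4*14^3 + 27*12^2 = 10976 + 3888 = 14864
Delta = -16 * (14864) = -237824
Delta mod 19 = 18

Delta = 18 (mod 19)


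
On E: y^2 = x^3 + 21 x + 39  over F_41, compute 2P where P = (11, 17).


Doubling: s = (3 x1^2 + a) / (2 y1)
s = (3*11^2 + 21) / (2*17) mod 41 = 33
x3 = s^2 - 2 x1 mod 41 = 33^2 - 2*11 = 1
y3 = s (x1 - x3) - y1 mod 41 = 33 * (11 - 1) - 17 = 26

2P = (1, 26)


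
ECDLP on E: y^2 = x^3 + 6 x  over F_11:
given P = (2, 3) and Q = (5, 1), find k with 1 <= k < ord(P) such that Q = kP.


Enumerate multiples of P until we hit Q = (5, 1):
  1P = (2, 3)
  2P = (5, 10)
  3P = (7, 0)
  4P = (5, 1)
Match found at i = 4.

k = 4


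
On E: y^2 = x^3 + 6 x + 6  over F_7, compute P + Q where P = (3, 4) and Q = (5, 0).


P != Q, so use the chord formula.
s = (y2 - y1) / (x2 - x1) = (3) / (2) mod 7 = 5
x3 = s^2 - x1 - x2 mod 7 = 5^2 - 3 - 5 = 3
y3 = s (x1 - x3) - y1 mod 7 = 5 * (3 - 3) - 4 = 3

P + Q = (3, 3)


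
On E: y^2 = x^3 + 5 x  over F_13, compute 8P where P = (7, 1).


k = 8 = 1000_2 (binary, LSB first: 0001)
Double-and-add from P = (7, 1):
  bit 0 = 0: acc unchanged = O
  bit 1 = 0: acc unchanged = O
  bit 2 = 0: acc unchanged = O
  bit 3 = 1: acc = O + (3, 9) = (3, 9)

8P = (3, 9)


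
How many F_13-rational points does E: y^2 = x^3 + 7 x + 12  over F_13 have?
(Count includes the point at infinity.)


For each x in F_13, count y with y^2 = x^3 + 7 x + 12 mod 13:
  x = 0: RHS = 12, y in [5, 8]  -> 2 point(s)
  x = 4: RHS = 0, y in [0]  -> 1 point(s)
  x = 5: RHS = 3, y in [4, 9]  -> 2 point(s)
  x = 6: RHS = 10, y in [6, 7]  -> 2 point(s)
  x = 7: RHS = 1, y in [1, 12]  -> 2 point(s)
  x = 10: RHS = 3, y in [4, 9]  -> 2 point(s)
  x = 11: RHS = 3, y in [4, 9]  -> 2 point(s)
  x = 12: RHS = 4, y in [2, 11]  -> 2 point(s)
Affine points: 15. Add the point at infinity: total = 16.

#E(F_13) = 16


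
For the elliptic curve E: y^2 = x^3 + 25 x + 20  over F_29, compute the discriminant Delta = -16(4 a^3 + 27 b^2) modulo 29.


4 a^3 + 27 b^2 = 4*25^3 + 27*20^2 = 62500 + 10800 = 73300
Delta = -16 * (73300) = -1172800
Delta mod 29 = 18

Delta = 18 (mod 29)


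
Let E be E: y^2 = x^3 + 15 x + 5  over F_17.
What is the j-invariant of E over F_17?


Delta = -16(4 a^3 + 27 b^2) mod 17 = 14
-1728 * (4 a)^3 = -1728 * (4*15)^3 mod 17 = 5
j = 5 * 14^(-1) mod 17 = 4

j = 4 (mod 17)


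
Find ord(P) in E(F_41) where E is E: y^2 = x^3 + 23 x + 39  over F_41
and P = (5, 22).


Compute successive multiples of P until we hit O:
  1P = (5, 22)
  2P = (23, 5)
  3P = (33, 9)
  4P = (4, 20)
  5P = (36, 39)
  6P = (32, 28)
  7P = (0, 11)
  8P = (31, 11)
  ... (continuing to 32P)
  32P = O

ord(P) = 32


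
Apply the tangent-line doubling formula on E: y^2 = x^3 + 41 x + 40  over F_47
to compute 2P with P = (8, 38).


Doubling: s = (3 x1^2 + a) / (2 y1)
s = (3*8^2 + 41) / (2*38) mod 47 = 21
x3 = s^2 - 2 x1 mod 47 = 21^2 - 2*8 = 2
y3 = s (x1 - x3) - y1 mod 47 = 21 * (8 - 2) - 38 = 41

2P = (2, 41)


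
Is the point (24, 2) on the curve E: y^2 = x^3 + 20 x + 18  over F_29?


Check whether y^2 = x^3 + 20 x + 18 (mod 29) for (x, y) = (24, 2).
LHS: y^2 = 2^2 mod 29 = 4
RHS: x^3 + 20 x + 18 = 24^3 + 20*24 + 18 mod 29 = 25
LHS != RHS

No, not on the curve


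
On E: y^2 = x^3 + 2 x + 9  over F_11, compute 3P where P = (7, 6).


k = 3 = 11_2 (binary, LSB first: 11)
Double-and-add from P = (7, 6):
  bit 0 = 1: acc = O + (7, 6) = (7, 6)
  bit 1 = 1: acc = (7, 6) + (0, 3) = (8, 3)

3P = (8, 3)


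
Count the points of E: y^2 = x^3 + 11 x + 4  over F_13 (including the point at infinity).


For each x in F_13, count y with y^2 = x^3 + 11 x + 4 mod 13:
  x = 0: RHS = 4, y in [2, 11]  -> 2 point(s)
  x = 1: RHS = 3, y in [4, 9]  -> 2 point(s)
  x = 3: RHS = 12, y in [5, 8]  -> 2 point(s)
  x = 6: RHS = 0, y in [0]  -> 1 point(s)
  x = 9: RHS = 0, y in [0]  -> 1 point(s)
  x = 10: RHS = 9, y in [3, 10]  -> 2 point(s)
  x = 11: RHS = 0, y in [0]  -> 1 point(s)
Affine points: 11. Add the point at infinity: total = 12.

#E(F_13) = 12


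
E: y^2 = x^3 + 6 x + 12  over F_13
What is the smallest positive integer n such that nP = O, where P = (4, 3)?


Compute successive multiples of P until we hit O:
  1P = (4, 3)
  2P = (8, 0)
  3P = (4, 10)
  4P = O

ord(P) = 4


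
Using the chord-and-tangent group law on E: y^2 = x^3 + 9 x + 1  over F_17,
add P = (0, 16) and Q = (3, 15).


P != Q, so use the chord formula.
s = (y2 - y1) / (x2 - x1) = (16) / (3) mod 17 = 11
x3 = s^2 - x1 - x2 mod 17 = 11^2 - 0 - 3 = 16
y3 = s (x1 - x3) - y1 mod 17 = 11 * (0 - 16) - 16 = 12

P + Q = (16, 12)


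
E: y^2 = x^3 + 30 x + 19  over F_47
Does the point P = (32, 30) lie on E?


Check whether y^2 = x^3 + 30 x + 19 (mod 47) for (x, y) = (32, 30).
LHS: y^2 = 30^2 mod 47 = 7
RHS: x^3 + 30 x + 19 = 32^3 + 30*32 + 19 mod 47 = 1
LHS != RHS

No, not on the curve


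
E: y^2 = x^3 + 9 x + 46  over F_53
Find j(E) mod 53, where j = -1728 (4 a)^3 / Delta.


Delta = -16(4 a^3 + 27 b^2) mod 53 = 16
-1728 * (4 a)^3 = -1728 * (4*9)^3 mod 53 = 18
j = 18 * 16^(-1) mod 53 = 21

j = 21 (mod 53)


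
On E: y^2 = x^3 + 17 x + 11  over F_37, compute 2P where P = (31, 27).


Doubling: s = (3 x1^2 + a) / (2 y1)
s = (3*31^2 + 17) / (2*27) mod 37 = 3
x3 = s^2 - 2 x1 mod 37 = 3^2 - 2*31 = 21
y3 = s (x1 - x3) - y1 mod 37 = 3 * (31 - 21) - 27 = 3

2P = (21, 3)


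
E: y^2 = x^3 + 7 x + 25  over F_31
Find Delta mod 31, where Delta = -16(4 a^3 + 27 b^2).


4 a^3 + 27 b^2 = 4*7^3 + 27*25^2 = 1372 + 16875 = 18247
Delta = -16 * (18247) = -291952
Delta mod 31 = 6

Delta = 6 (mod 31)


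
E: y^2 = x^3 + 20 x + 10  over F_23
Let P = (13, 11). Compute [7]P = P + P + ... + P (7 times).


k = 7 = 111_2 (binary, LSB first: 111)
Double-and-add from P = (13, 11):
  bit 0 = 1: acc = O + (13, 11) = (13, 11)
  bit 1 = 1: acc = (13, 11) + (1, 13) = (2, 14)
  bit 2 = 1: acc = (2, 14) + (21, 10) = (1, 10)

7P = (1, 10)


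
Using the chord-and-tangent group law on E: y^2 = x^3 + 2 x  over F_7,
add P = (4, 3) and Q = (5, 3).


P != Q, so use the chord formula.
s = (y2 - y1) / (x2 - x1) = (0) / (1) mod 7 = 0
x3 = s^2 - x1 - x2 mod 7 = 0^2 - 4 - 5 = 5
y3 = s (x1 - x3) - y1 mod 7 = 0 * (4 - 5) - 3 = 4

P + Q = (5, 4)


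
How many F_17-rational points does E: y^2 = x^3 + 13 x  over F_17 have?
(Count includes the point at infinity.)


For each x in F_17, count y with y^2 = x^3 + 13 x + 0 mod 17:
  x = 0: RHS = 0, y in [0]  -> 1 point(s)
  x = 2: RHS = 0, y in [0]  -> 1 point(s)
  x = 3: RHS = 15, y in [7, 10]  -> 2 point(s)
  x = 7: RHS = 9, y in [3, 14]  -> 2 point(s)
  x = 8: RHS = 4, y in [2, 15]  -> 2 point(s)
  x = 9: RHS = 13, y in [8, 9]  -> 2 point(s)
  x = 10: RHS = 8, y in [5, 12]  -> 2 point(s)
  x = 14: RHS = 2, y in [6, 11]  -> 2 point(s)
  x = 15: RHS = 0, y in [0]  -> 1 point(s)
Affine points: 15. Add the point at infinity: total = 16.

#E(F_17) = 16


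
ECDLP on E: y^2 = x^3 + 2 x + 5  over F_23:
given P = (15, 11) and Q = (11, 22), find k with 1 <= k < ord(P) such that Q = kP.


Enumerate multiples of P until we hit Q = (11, 22):
  1P = (15, 11)
  2P = (1, 10)
  3P = (9, 19)
  4P = (11, 22)
Match found at i = 4.

k = 4


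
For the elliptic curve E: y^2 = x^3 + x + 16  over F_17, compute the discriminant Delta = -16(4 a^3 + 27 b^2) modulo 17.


4 a^3 + 27 b^2 = 4*1^3 + 27*16^2 = 4 + 6912 = 6916
Delta = -16 * (6916) = -110656
Delta mod 17 = 14

Delta = 14 (mod 17)


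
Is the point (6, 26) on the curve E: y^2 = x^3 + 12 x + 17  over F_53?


Check whether y^2 = x^3 + 12 x + 17 (mod 53) for (x, y) = (6, 26).
LHS: y^2 = 26^2 mod 53 = 40
RHS: x^3 + 12 x + 17 = 6^3 + 12*6 + 17 mod 53 = 40
LHS = RHS

Yes, on the curve


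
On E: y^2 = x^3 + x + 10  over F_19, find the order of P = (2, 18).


Compute successive multiples of P until we hit O:
  1P = (2, 18)
  2P = (5, 11)
  3P = (9, 11)
  4P = (9, 8)
  5P = (5, 8)
  6P = (2, 1)
  7P = O

ord(P) = 7


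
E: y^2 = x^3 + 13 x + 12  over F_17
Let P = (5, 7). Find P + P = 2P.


Doubling: s = (3 x1^2 + a) / (2 y1)
s = (3*5^2 + 13) / (2*7) mod 17 = 16
x3 = s^2 - 2 x1 mod 17 = 16^2 - 2*5 = 8
y3 = s (x1 - x3) - y1 mod 17 = 16 * (5 - 8) - 7 = 13

2P = (8, 13)


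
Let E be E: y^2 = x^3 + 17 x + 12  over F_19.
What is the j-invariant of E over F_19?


Delta = -16(4 a^3 + 27 b^2) mod 19 = 16
-1728 * (4 a)^3 = -1728 * (4*17)^3 mod 19 = 1
j = 1 * 16^(-1) mod 19 = 6

j = 6 (mod 19)


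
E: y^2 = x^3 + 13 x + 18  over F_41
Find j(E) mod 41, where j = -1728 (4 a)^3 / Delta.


Delta = -16(4 a^3 + 27 b^2) mod 41 = 28
-1728 * (4 a)^3 = -1728 * (4*13)^3 mod 41 = 9
j = 9 * 28^(-1) mod 41 = 34

j = 34 (mod 41)


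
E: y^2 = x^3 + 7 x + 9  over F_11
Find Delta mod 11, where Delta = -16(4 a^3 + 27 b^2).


4 a^3 + 27 b^2 = 4*7^3 + 27*9^2 = 1372 + 2187 = 3559
Delta = -16 * (3559) = -56944
Delta mod 11 = 3

Delta = 3 (mod 11)


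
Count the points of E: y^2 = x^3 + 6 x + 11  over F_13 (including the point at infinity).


For each x in F_13, count y with y^2 = x^3 + 6 x + 11 mod 13:
  x = 3: RHS = 4, y in [2, 11]  -> 2 point(s)
  x = 5: RHS = 10, y in [6, 7]  -> 2 point(s)
  x = 6: RHS = 3, y in [4, 9]  -> 2 point(s)
  x = 8: RHS = 12, y in [5, 8]  -> 2 point(s)
  x = 9: RHS = 1, y in [1, 12]  -> 2 point(s)
  x = 11: RHS = 4, y in [2, 11]  -> 2 point(s)
  x = 12: RHS = 4, y in [2, 11]  -> 2 point(s)
Affine points: 14. Add the point at infinity: total = 15.

#E(F_13) = 15


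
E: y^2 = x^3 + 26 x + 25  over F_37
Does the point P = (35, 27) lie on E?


Check whether y^2 = x^3 + 26 x + 25 (mod 37) for (x, y) = (35, 27).
LHS: y^2 = 27^2 mod 37 = 26
RHS: x^3 + 26 x + 25 = 35^3 + 26*35 + 25 mod 37 = 2
LHS != RHS

No, not on the curve


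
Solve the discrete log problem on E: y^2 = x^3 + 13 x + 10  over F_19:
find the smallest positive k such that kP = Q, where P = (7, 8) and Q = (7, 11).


Enumerate multiples of P until we hit Q = (7, 11):
  1P = (7, 8)
  2P = (10, 0)
  3P = (7, 11)
Match found at i = 3.

k = 3


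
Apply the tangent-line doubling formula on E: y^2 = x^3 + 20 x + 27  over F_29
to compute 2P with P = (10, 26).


Doubling: s = (3 x1^2 + a) / (2 y1)
s = (3*10^2 + 20) / (2*26) mod 29 = 24
x3 = s^2 - 2 x1 mod 29 = 24^2 - 2*10 = 5
y3 = s (x1 - x3) - y1 mod 29 = 24 * (10 - 5) - 26 = 7

2P = (5, 7)


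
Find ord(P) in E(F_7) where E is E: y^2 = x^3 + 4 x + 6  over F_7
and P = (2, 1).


Compute successive multiples of P until we hit O:
  1P = (2, 1)
  2P = (4, 4)
  3P = (5, 5)
  4P = (1, 5)
  5P = (6, 1)
  6P = (6, 6)
  7P = (1, 2)
  8P = (5, 2)
  ... (continuing to 11P)
  11P = O

ord(P) = 11


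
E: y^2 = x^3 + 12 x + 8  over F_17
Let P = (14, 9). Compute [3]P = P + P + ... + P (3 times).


k = 3 = 11_2 (binary, LSB first: 11)
Double-and-add from P = (14, 9):
  bit 0 = 1: acc = O + (14, 9) = (14, 9)
  bit 1 = 1: acc = (14, 9) + (14, 8) = O

3P = O


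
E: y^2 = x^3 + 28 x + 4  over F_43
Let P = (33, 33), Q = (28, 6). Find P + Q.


P != Q, so use the chord formula.
s = (y2 - y1) / (x2 - x1) = (16) / (38) mod 43 = 14
x3 = s^2 - x1 - x2 mod 43 = 14^2 - 33 - 28 = 6
y3 = s (x1 - x3) - y1 mod 43 = 14 * (33 - 6) - 33 = 1

P + Q = (6, 1)


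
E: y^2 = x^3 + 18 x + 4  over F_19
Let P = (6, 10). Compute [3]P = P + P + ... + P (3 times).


k = 3 = 11_2 (binary, LSB first: 11)
Double-and-add from P = (6, 10):
  bit 0 = 1: acc = O + (6, 10) = (6, 10)
  bit 1 = 1: acc = (6, 10) + (18, 17) = (15, 18)

3P = (15, 18)


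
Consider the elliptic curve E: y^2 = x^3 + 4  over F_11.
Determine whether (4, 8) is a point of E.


Check whether y^2 = x^3 + 0 x + 4 (mod 11) for (x, y) = (4, 8).
LHS: y^2 = 8^2 mod 11 = 9
RHS: x^3 + 0 x + 4 = 4^3 + 0*4 + 4 mod 11 = 2
LHS != RHS

No, not on the curve


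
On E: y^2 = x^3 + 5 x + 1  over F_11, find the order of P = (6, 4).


Compute successive multiples of P until we hit O:
  1P = (6, 4)
  2P = (0, 1)
  3P = (8, 6)
  4P = (9, 4)
  5P = (7, 7)
  6P = (7, 4)
  7P = (9, 7)
  8P = (8, 5)
  ... (continuing to 11P)
  11P = O

ord(P) = 11


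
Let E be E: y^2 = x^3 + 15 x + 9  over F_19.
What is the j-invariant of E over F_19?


Delta = -16(4 a^3 + 27 b^2) mod 19 = 17
-1728 * (4 a)^3 = -1728 * (4*15)^3 mod 19 = 8
j = 8 * 17^(-1) mod 19 = 15

j = 15 (mod 19)


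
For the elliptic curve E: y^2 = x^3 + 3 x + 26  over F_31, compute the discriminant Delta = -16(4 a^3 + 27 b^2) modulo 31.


4 a^3 + 27 b^2 = 4*3^3 + 27*26^2 = 108 + 18252 = 18360
Delta = -16 * (18360) = -293760
Delta mod 31 = 27

Delta = 27 (mod 31)


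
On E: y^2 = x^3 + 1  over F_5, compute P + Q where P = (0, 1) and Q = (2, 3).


P != Q, so use the chord formula.
s = (y2 - y1) / (x2 - x1) = (2) / (2) mod 5 = 1
x3 = s^2 - x1 - x2 mod 5 = 1^2 - 0 - 2 = 4
y3 = s (x1 - x3) - y1 mod 5 = 1 * (0 - 4) - 1 = 0

P + Q = (4, 0)


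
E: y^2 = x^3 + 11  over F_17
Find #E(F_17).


For each x in F_17, count y with y^2 = x^3 + 0 x + 11 mod 17:
  x = 2: RHS = 2, y in [6, 11]  -> 2 point(s)
  x = 3: RHS = 4, y in [2, 15]  -> 2 point(s)
  x = 5: RHS = 0, y in [0]  -> 1 point(s)
  x = 8: RHS = 13, y in [8, 9]  -> 2 point(s)
  x = 9: RHS = 9, y in [3, 14]  -> 2 point(s)
  x = 10: RHS = 8, y in [5, 12]  -> 2 point(s)
  x = 11: RHS = 16, y in [4, 13]  -> 2 point(s)
  x = 13: RHS = 15, y in [7, 10]  -> 2 point(s)
  x = 14: RHS = 1, y in [1, 16]  -> 2 point(s)
Affine points: 17. Add the point at infinity: total = 18.

#E(F_17) = 18


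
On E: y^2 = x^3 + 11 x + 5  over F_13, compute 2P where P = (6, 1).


Doubling: s = (3 x1^2 + a) / (2 y1)
s = (3*6^2 + 11) / (2*1) mod 13 = 1
x3 = s^2 - 2 x1 mod 13 = 1^2 - 2*6 = 2
y3 = s (x1 - x3) - y1 mod 13 = 1 * (6 - 2) - 1 = 3

2P = (2, 3)


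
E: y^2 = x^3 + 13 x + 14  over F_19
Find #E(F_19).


For each x in F_19, count y with y^2 = x^3 + 13 x + 14 mod 19:
  x = 1: RHS = 9, y in [3, 16]  -> 2 point(s)
  x = 3: RHS = 4, y in [2, 17]  -> 2 point(s)
  x = 4: RHS = 16, y in [4, 15]  -> 2 point(s)
  x = 6: RHS = 4, y in [2, 17]  -> 2 point(s)
  x = 7: RHS = 11, y in [7, 12]  -> 2 point(s)
  x = 9: RHS = 5, y in [9, 10]  -> 2 point(s)
  x = 10: RHS = 4, y in [2, 17]  -> 2 point(s)
  x = 11: RHS = 6, y in [5, 14]  -> 2 point(s)
  x = 12: RHS = 17, y in [6, 13]  -> 2 point(s)
  x = 13: RHS = 5, y in [9, 10]  -> 2 point(s)
  x = 16: RHS = 5, y in [9, 10]  -> 2 point(s)
  x = 18: RHS = 0, y in [0]  -> 1 point(s)
Affine points: 23. Add the point at infinity: total = 24.

#E(F_19) = 24


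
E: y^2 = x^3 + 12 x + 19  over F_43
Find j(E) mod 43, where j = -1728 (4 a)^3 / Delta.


Delta = -16(4 a^3 + 27 b^2) mod 43 = 13
-1728 * (4 a)^3 = -1728 * (4*12)^3 mod 43 = 32
j = 32 * 13^(-1) mod 43 = 19

j = 19 (mod 43)


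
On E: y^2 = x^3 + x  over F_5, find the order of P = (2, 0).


Compute successive multiples of P until we hit O:
  1P = (2, 0)
  2P = O

ord(P) = 2


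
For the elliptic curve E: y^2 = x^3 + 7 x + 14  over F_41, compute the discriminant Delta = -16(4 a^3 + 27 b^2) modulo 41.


4 a^3 + 27 b^2 = 4*7^3 + 27*14^2 = 1372 + 5292 = 6664
Delta = -16 * (6664) = -106624
Delta mod 41 = 17

Delta = 17 (mod 41)


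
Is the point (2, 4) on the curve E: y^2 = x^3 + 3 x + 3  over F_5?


Check whether y^2 = x^3 + 3 x + 3 (mod 5) for (x, y) = (2, 4).
LHS: y^2 = 4^2 mod 5 = 1
RHS: x^3 + 3 x + 3 = 2^3 + 3*2 + 3 mod 5 = 2
LHS != RHS

No, not on the curve
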